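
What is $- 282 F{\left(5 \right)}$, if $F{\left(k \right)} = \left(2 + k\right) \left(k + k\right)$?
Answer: $-19740$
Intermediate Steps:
$F{\left(k \right)} = 2 k \left(2 + k\right)$ ($F{\left(k \right)} = \left(2 + k\right) 2 k = 2 k \left(2 + k\right)$)
$- 282 F{\left(5 \right)} = - 282 \cdot 2 \cdot 5 \left(2 + 5\right) = - 282 \cdot 2 \cdot 5 \cdot 7 = \left(-282\right) 70 = -19740$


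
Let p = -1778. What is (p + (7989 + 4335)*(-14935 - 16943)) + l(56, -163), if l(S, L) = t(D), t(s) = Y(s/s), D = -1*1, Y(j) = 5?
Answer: -392866245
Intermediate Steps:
D = -1
t(s) = 5
l(S, L) = 5
(p + (7989 + 4335)*(-14935 - 16943)) + l(56, -163) = (-1778 + (7989 + 4335)*(-14935 - 16943)) + 5 = (-1778 + 12324*(-31878)) + 5 = (-1778 - 392864472) + 5 = -392866250 + 5 = -392866245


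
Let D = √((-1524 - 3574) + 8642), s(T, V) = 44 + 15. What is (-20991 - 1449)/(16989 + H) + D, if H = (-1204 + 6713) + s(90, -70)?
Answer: -7480/7519 + 2*√886 ≈ 58.537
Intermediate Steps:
s(T, V) = 59
H = 5568 (H = (-1204 + 6713) + 59 = 5509 + 59 = 5568)
D = 2*√886 (D = √(-5098 + 8642) = √3544 = 2*√886 ≈ 59.531)
(-20991 - 1449)/(16989 + H) + D = (-20991 - 1449)/(16989 + 5568) + 2*√886 = -22440/22557 + 2*√886 = -22440*1/22557 + 2*√886 = -7480/7519 + 2*√886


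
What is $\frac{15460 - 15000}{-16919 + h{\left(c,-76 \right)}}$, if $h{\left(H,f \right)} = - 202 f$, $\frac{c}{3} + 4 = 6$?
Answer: $- \frac{460}{1567} \approx -0.29355$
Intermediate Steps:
$c = 6$ ($c = -12 + 3 \cdot 6 = -12 + 18 = 6$)
$\frac{15460 - 15000}{-16919 + h{\left(c,-76 \right)}} = \frac{15460 - 15000}{-16919 - -15352} = \frac{460}{-16919 + 15352} = \frac{460}{-1567} = 460 \left(- \frac{1}{1567}\right) = - \frac{460}{1567}$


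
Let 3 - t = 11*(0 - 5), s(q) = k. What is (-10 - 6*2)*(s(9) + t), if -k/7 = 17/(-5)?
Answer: -8998/5 ≈ -1799.6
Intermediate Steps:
k = 119/5 (k = -119/(-5) = -119*(-1)/5 = -7*(-17/5) = 119/5 ≈ 23.800)
s(q) = 119/5
t = 58 (t = 3 - 11*(0 - 5) = 3 - 11*(-5) = 3 - 1*(-55) = 3 + 55 = 58)
(-10 - 6*2)*(s(9) + t) = (-10 - 6*2)*(119/5 + 58) = (-10 - 12)*(409/5) = -22*409/5 = -8998/5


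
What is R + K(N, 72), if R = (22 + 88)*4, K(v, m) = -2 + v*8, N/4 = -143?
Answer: -4138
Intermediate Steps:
N = -572 (N = 4*(-143) = -572)
K(v, m) = -2 + 8*v
R = 440 (R = 110*4 = 440)
R + K(N, 72) = 440 + (-2 + 8*(-572)) = 440 + (-2 - 4576) = 440 - 4578 = -4138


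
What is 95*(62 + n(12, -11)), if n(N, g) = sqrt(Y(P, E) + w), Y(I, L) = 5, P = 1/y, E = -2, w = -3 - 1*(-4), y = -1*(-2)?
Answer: 5890 + 95*sqrt(6) ≈ 6122.7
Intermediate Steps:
y = 2
w = 1 (w = -3 + 4 = 1)
P = 1/2 ≈ 0.50000
n(N, g) = sqrt(6) (n(N, g) = sqrt(5 + 1) = sqrt(6))
95*(62 + n(12, -11)) = 95*(62 + sqrt(6)) = 5890 + 95*sqrt(6)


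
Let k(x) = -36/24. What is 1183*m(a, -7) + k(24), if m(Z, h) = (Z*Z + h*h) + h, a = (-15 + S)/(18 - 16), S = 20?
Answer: 228313/4 ≈ 57078.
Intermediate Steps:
a = 5/2 (a = (-15 + 20)/(18 - 16) = 5/2 ≈ 2.5000)
k(x) = -3/2 (k(x) = -36*1/24 = -3/2)
m(Z, h) = h + Z**2 + h**2 (m(Z, h) = (Z**2 + h**2) + h = h + Z**2 + h**2)
1183*m(a, -7) + k(24) = 1183*(-7 + (5/2)**2 + (-7)**2) - 3/2 = 1183*(-7 + 25/4 + 49) - 3/2 = 1183*(193/4) - 3/2 = 228319/4 - 3/2 = 228313/4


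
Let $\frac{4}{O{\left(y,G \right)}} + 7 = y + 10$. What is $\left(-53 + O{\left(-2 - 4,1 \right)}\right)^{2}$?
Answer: $\frac{26569}{9} \approx 2952.1$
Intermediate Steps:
$O{\left(y,G \right)} = \frac{4}{3 + y}$ ($O{\left(y,G \right)} = \frac{4}{-7 + \left(y + 10\right)} = \frac{4}{-7 + \left(10 + y\right)} = \frac{4}{3 + y}$)
$\left(-53 + O{\left(-2 - 4,1 \right)}\right)^{2} = \left(-53 + \frac{4}{3 - 6}\right)^{2} = \left(-53 + \frac{4}{-3}\right)^{2} = \left(-53 + 4 \left(- \frac{1}{3}\right)\right)^{2} = \left(-53 - \frac{4}{3}\right)^{2} = \left(- \frac{163}{3}\right)^{2} = \frac{26569}{9}$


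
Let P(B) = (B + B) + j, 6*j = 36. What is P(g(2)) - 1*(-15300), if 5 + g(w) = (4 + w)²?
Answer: 15368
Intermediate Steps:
j = 6 (j = (⅙)*36 = 6)
g(w) = -5 + (4 + w)²
P(B) = 6 + 2*B (P(B) = (B + B) + 6 = 2*B + 6 = 6 + 2*B)
P(g(2)) - 1*(-15300) = (6 + 2*(-5 + (4 + 2)²)) - 1*(-15300) = (6 + 2*(-5 + 6²)) + 15300 = (6 + 2*(-5 + 36)) + 15300 = (6 + 2*31) + 15300 = (6 + 62) + 15300 = 68 + 15300 = 15368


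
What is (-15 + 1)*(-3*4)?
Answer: 168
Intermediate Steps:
(-15 + 1)*(-3*4) = -14*(-12) = 168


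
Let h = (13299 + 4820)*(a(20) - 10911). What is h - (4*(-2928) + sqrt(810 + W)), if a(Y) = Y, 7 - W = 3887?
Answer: -197322317 - I*sqrt(3070) ≈ -1.9732e+8 - 55.408*I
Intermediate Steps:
W = -3880 (W = 7 - 1*3887 = 7 - 3887 = -3880)
h = -197334029 (h = (13299 + 4820)*(20 - 10911) = 18119*(-10891) = -197334029)
h - (4*(-2928) + sqrt(810 + W)) = -197334029 - (4*(-2928) + sqrt(810 - 3880)) = -197334029 - (-11712 + sqrt(-3070)) = -197334029 - (-11712 + I*sqrt(3070)) = -197334029 + (11712 - I*sqrt(3070)) = -197322317 - I*sqrt(3070)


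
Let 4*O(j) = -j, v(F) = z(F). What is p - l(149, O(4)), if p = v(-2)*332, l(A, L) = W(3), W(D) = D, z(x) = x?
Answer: -667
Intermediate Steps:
v(F) = F
O(j) = -j/4 (O(j) = (-j)/4 = -j/4)
l(A, L) = 3
p = -664 (p = -2*332 = -664)
p - l(149, O(4)) = -664 - 1*3 = -664 - 3 = -667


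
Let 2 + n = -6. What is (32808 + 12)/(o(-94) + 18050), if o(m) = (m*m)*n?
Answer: -5470/8773 ≈ -0.62350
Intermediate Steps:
n = -8 (n = -2 - 6 = -8)
o(m) = -8*m² (o(m) = (m*m)*(-8) = m²*(-8) = -8*m²)
(32808 + 12)/(o(-94) + 18050) = (32808 + 12)/(-8*(-94)² + 18050) = 32820/(-8*8836 + 18050) = 32820/(-70688 + 18050) = 32820/(-52638) = 32820*(-1/52638) = -5470/8773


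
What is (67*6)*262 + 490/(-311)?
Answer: 32755274/311 ≈ 1.0532e+5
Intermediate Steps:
(67*6)*262 + 490/(-311) = 402*262 + 490*(-1/311) = 105324 - 490/311 = 32755274/311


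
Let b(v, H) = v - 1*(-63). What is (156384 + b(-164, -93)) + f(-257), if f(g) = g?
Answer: 156026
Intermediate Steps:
b(v, H) = 63 + v (b(v, H) = v + 63 = 63 + v)
(156384 + b(-164, -93)) + f(-257) = (156384 + (63 - 164)) - 257 = (156384 - 101) - 257 = 156283 - 257 = 156026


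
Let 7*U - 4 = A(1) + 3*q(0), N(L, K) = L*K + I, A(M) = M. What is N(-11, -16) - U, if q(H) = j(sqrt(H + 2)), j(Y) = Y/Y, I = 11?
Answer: 1301/7 ≈ 185.86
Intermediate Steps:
j(Y) = 1
q(H) = 1
N(L, K) = 11 + K*L (N(L, K) = L*K + 11 = K*L + 11 = 11 + K*L)
U = 8/7 (U = 4/7 + (1 + 3*1)/7 = 4/7 + (1 + 3)/7 = 4/7 + (1/7)*4 = 4/7 + 4/7 = 8/7 ≈ 1.1429)
N(-11, -16) - U = (11 - 16*(-11)) - 1*8/7 = (11 + 176) - 8/7 = 187 - 8/7 = 1301/7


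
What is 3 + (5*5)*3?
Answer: 78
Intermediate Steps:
3 + (5*5)*3 = 3 + 25*3 = 3 + 75 = 78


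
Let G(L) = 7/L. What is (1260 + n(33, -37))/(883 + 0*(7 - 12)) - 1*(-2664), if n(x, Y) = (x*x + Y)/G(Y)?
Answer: 16436080/6181 ≈ 2659.1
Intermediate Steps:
n(x, Y) = Y*(Y + x²)/7 (n(x, Y) = (x*x + Y)/((7/Y)) = (x² + Y)*(Y/7) = (Y + x²)*(Y/7) = Y*(Y + x²)/7)
(1260 + n(33, -37))/(883 + 0*(7 - 12)) - 1*(-2664) = (1260 + (⅐)*(-37)*(-37 + 33²))/(883 + 0*(7 - 12)) - 1*(-2664) = (1260 + (⅐)*(-37)*(-37 + 1089))/(883 + 0*(-5)) + 2664 = (1260 + (⅐)*(-37)*1052)/(883 + 0) + 2664 = (1260 - 38924/7)/883 + 2664 = -30104/7*1/883 + 2664 = -30104/6181 + 2664 = 16436080/6181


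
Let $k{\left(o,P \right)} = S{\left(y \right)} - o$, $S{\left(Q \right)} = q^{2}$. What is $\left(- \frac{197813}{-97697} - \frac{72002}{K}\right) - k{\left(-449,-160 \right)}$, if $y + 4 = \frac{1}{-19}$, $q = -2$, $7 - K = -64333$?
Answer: $- \frac{1420892903457}{3142912490} \approx -452.09$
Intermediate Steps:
$K = 64340$ ($K = 7 - -64333 = 7 + 64333 = 64340$)
$y = - \frac{77}{19}$ ($y = -4 + \frac{1}{-19} = -4 - \frac{1}{19} = - \frac{77}{19} \approx -4.0526$)
$S{\left(Q \right)} = 4$ ($S{\left(Q \right)} = \left(-2\right)^{2} = 4$)
$k{\left(o,P \right)} = 4 - o$
$\left(- \frac{197813}{-97697} - \frac{72002}{K}\right) - k{\left(-449,-160 \right)} = \left(- \frac{197813}{-97697} - \frac{72002}{64340}\right) - \left(4 - -449\right) = \left(\left(-197813\right) \left(- \frac{1}{97697}\right) - \frac{36001}{32170}\right) - \left(4 + 449\right) = \left(\frac{197813}{97697} - \frac{36001}{32170}\right) - 453 = \frac{2846454513}{3142912490} - 453 = - \frac{1420892903457}{3142912490}$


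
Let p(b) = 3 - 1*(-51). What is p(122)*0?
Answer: 0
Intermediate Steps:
p(b) = 54 (p(b) = 3 + 51 = 54)
p(122)*0 = 54*0 = 0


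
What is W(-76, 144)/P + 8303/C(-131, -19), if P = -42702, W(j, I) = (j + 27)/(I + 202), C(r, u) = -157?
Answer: -122675920583/2319658044 ≈ -52.885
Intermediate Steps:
W(j, I) = (27 + j)/(202 + I)
W(-76, 144)/P + 8303/C(-131, -19) = ((27 - 76)/(202 + 144))/(-42702) + 8303/(-157) = (-49/346)*(-1/42702) + 8303*(-1/157) = ((1/346)*(-49))*(-1/42702) - 8303/157 = -49/346*(-1/42702) - 8303/157 = 49/14774892 - 8303/157 = -122675920583/2319658044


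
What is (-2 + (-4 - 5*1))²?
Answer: 121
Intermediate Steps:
(-2 + (-4 - 5*1))² = (-2 + (-4 - 5))² = (-2 - 9)² = (-11)² = 121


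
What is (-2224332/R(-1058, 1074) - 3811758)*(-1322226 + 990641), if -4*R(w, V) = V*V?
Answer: 40497235688024050/32041 ≈ 1.2639e+12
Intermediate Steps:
R(w, V) = -V²/4 (R(w, V) = -V*V/4 = -V²/4)
(-2224332/R(-1058, 1074) - 3811758)*(-1322226 + 990641) = (-2224332/((-¼*1074²)) - 3811758)*(-1322226 + 990641) = (-2224332/((-¼*1153476)) - 3811758)*(-331585) = (-2224332/(-288369) - 3811758)*(-331585) = (-2224332*(-1/288369) - 3811758)*(-331585) = (247148/32041 - 3811758)*(-331585) = -122132290930/32041*(-331585) = 40497235688024050/32041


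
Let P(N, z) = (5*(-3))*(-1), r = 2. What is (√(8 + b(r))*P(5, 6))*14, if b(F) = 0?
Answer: 420*√2 ≈ 593.97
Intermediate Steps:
P(N, z) = 15 (P(N, z) = -15*(-1) = 15)
(√(8 + b(r))*P(5, 6))*14 = (√(8 + 0)*15)*14 = (√8*15)*14 = ((2*√2)*15)*14 = (30*√2)*14 = 420*√2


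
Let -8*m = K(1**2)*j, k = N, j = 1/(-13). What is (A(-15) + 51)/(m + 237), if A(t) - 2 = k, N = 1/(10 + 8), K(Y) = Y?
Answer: 49660/221841 ≈ 0.22385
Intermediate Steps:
j = -1/13 ≈ -0.076923
N = 1/18 ≈ 0.055556
k = 1/18 ≈ 0.055556
A(t) = 37/18 (A(t) = 2 + 1/18 = 37/18)
m = 1/104 (m = -1**2*(-1)/(8*13) = -(-1)/(8*13) = -1/8*(-1/13) = 1/104 ≈ 0.0096154)
(A(-15) + 51)/(m + 237) = (37/18 + 51)/(1/104 + 237) = 955/(18*(24649/104)) = (955/18)*(104/24649) = 49660/221841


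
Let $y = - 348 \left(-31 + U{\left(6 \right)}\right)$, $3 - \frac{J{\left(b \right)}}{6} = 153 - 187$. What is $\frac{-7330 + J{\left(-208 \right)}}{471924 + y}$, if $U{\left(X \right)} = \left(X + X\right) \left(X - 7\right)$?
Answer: $- \frac{1777}{121722} \approx -0.014599$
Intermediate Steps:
$J{\left(b \right)} = 222$ ($J{\left(b \right)} = 18 - 6 \left(153 - 187\right) = 18 - -204 = 18 + 204 = 222$)
$U{\left(X \right)} = 2 X \left(-7 + X\right)$
$y = 14964$ ($y = - 348 \left(-31 + 2 \cdot 6 \left(-7 + 6\right)\right) = - 348 \left(-31 + 2 \cdot 6 \left(-1\right)\right) = - 348 \left(-31 - 12\right) = \left(-348\right) \left(-43\right) = 14964$)
$\frac{-7330 + J{\left(-208 \right)}}{471924 + y} = \frac{-7330 + 222}{471924 + 14964} = - \frac{7108}{486888} = \left(-7108\right) \frac{1}{486888} = - \frac{1777}{121722}$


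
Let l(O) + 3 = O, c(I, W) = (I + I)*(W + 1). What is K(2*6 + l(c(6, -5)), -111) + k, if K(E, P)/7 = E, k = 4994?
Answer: 4721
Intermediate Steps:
c(I, W) = 2*I*(1 + W) (c(I, W) = (2*I)*(1 + W) = 2*I*(1 + W))
l(O) = -3 + O
K(E, P) = 7*E
K(2*6 + l(c(6, -5)), -111) + k = 7*(2*6 + (-3 + 2*6*(1 - 5))) + 4994 = 7*(12 + (-3 + 2*6*(-4))) + 4994 = 7*(12 + (-3 - 48)) + 4994 = 7*(12 - 51) + 4994 = 7*(-39) + 4994 = -273 + 4994 = 4721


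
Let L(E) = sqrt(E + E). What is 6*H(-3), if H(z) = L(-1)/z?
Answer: -2*I*sqrt(2) ≈ -2.8284*I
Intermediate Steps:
L(E) = sqrt(2)*sqrt(E) (L(E) = sqrt(2*E) = sqrt(2)*sqrt(E))
H(z) = I*sqrt(2)/z (H(z) = (sqrt(2)*sqrt(-1))/z = (sqrt(2)*I)/z = (I*sqrt(2))/z = I*sqrt(2)/z)
6*H(-3) = 6*(I*sqrt(2)/(-3)) = 6*(I*sqrt(2)*(-1/3)) = 6*(-I*sqrt(2)/3) = -2*I*sqrt(2)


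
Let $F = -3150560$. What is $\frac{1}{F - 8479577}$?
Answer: $- \frac{1}{11630137} \approx -8.5984 \cdot 10^{-8}$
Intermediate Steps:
$\frac{1}{F - 8479577} = \frac{1}{-3150560 - 8479577} = \frac{1}{-11630137} = - \frac{1}{11630137}$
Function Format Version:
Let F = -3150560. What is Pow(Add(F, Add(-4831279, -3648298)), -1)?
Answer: Rational(-1, 11630137) ≈ -8.5984e-8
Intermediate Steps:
Pow(Add(F, Add(-4831279, -3648298)), -1) = Pow(Add(-3150560, Add(-4831279, -3648298)), -1) = Pow(Add(-3150560, -8479577), -1) = Pow(-11630137, -1) = Rational(-1, 11630137)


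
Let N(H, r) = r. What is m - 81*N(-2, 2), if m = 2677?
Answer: 2515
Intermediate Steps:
m - 81*N(-2, 2) = 2677 - 81*2 = 2677 - 162 = 2515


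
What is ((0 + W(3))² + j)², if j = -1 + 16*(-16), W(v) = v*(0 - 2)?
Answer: 48841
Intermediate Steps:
W(v) = -2*v (W(v) = v*(-2) = -2*v)
j = -257 (j = -1 - 256 = -257)
((0 + W(3))² + j)² = ((0 - 2*3)² - 257)² = ((0 - 6)² - 257)² = ((-6)² - 257)² = (36 - 257)² = (-221)² = 48841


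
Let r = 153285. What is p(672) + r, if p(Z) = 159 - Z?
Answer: 152772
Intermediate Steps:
p(672) + r = (159 - 1*672) + 153285 = (159 - 672) + 153285 = -513 + 153285 = 152772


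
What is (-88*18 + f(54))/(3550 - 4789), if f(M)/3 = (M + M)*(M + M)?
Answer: -11136/413 ≈ -26.964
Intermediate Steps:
f(M) = 12*M² (f(M) = 3*((M + M)*(M + M)) = 3*((2*M)*(2*M)) = 3*(4*M²) = 12*M²)
(-88*18 + f(54))/(3550 - 4789) = (-88*18 + 12*54²)/(3550 - 4789) = (-1584 + 12*2916)/(-1239) = (-1584 + 34992)*(-1/1239) = 33408*(-1/1239) = -11136/413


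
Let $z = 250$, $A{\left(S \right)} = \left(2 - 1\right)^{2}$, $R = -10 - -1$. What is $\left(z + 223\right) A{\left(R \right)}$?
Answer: $473$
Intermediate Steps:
$R = -9$ ($R = -10 + 1 = -9$)
$A{\left(S \right)} = 1$ ($A{\left(S \right)} = 1^{2} = 1$)
$\left(z + 223\right) A{\left(R \right)} = \left(250 + 223\right) 1 = 473 \cdot 1 = 473$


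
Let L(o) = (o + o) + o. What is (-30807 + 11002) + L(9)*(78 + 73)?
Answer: -15728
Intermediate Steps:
L(o) = 3*o (L(o) = 2*o + o = 3*o)
(-30807 + 11002) + L(9)*(78 + 73) = (-30807 + 11002) + (3*9)*(78 + 73) = -19805 + 27*151 = -19805 + 4077 = -15728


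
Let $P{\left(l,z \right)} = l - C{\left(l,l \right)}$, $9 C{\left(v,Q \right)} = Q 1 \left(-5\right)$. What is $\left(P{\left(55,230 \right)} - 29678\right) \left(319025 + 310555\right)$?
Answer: $- \frac{55892433520}{3} \approx -1.8631 \cdot 10^{10}$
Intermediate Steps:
$C{\left(v,Q \right)} = - \frac{5 Q}{9}$ ($C{\left(v,Q \right)} = \frac{Q 1 \left(-5\right)}{9} = \frac{Q \left(-5\right)}{9} = \frac{\left(-5\right) Q}{9} = - \frac{5 Q}{9}$)
$P{\left(l,z \right)} = \frac{14 l}{9}$ ($P{\left(l,z \right)} = l - - \frac{5 l}{9} = l + \frac{5 l}{9} = \frac{14 l}{9}$)
$\left(P{\left(55,230 \right)} - 29678\right) \left(319025 + 310555\right) = \left(\frac{14}{9} \cdot 55 - 29678\right) \left(319025 + 310555\right) = \left(\frac{770}{9} - 29678\right) 629580 = \left(- \frac{266332}{9}\right) 629580 = - \frac{55892433520}{3}$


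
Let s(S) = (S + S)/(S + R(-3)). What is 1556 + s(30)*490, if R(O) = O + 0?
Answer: 23804/9 ≈ 2644.9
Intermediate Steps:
R(O) = O
s(S) = 2*S/(-3 + S) (s(S) = (S + S)/(S - 3) = (2*S)/(-3 + S) = 2*S/(-3 + S))
1556 + s(30)*490 = 1556 + (2*30/(-3 + 30))*490 = 1556 + (2*30/27)*490 = 1556 + (2*30*(1/27))*490 = 1556 + (20/9)*490 = 1556 + 9800/9 = 23804/9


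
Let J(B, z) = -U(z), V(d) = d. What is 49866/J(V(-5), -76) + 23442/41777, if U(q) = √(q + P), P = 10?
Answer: 23442/41777 + 8311*I*√66/11 ≈ 0.56112 + 6138.1*I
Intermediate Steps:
U(q) = √(10 + q) (U(q) = √(q + 10) = √(10 + q))
J(B, z) = -√(10 + z)
49866/J(V(-5), -76) + 23442/41777 = 49866/((-√(10 - 76))) + 23442/41777 = 49866/((-√(-66))) + 23442*(1/41777) = 49866/((-I*√66)) + 23442/41777 = 49866*(I*√66/66) + 23442/41777 = 8311*I*√66/11 + 23442/41777 = 23442/41777 + 8311*I*√66/11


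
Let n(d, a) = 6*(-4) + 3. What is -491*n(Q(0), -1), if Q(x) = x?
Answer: 10311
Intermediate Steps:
n(d, a) = -21 (n(d, a) = -24 + 3 = -21)
-491*n(Q(0), -1) = -491*(-21) = 10311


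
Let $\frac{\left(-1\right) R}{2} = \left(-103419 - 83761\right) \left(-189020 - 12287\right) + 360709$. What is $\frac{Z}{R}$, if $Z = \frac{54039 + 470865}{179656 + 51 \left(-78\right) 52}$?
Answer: $\frac{65613}{256230833789200} \approx 2.5607 \cdot 10^{-10}$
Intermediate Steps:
$R = -75362009938$ ($R = - 2 \left(\left(-103419 - 83761\right) \left(-189020 - 12287\right) + 360709\right) = - 2 \left(\left(-187180\right) \left(-201307\right) + 360709\right) = - 2 \left(37680644260 + 360709\right) = \left(-2\right) 37681004969 = -75362009938$)
$Z = - \frac{65613}{3400}$ ($Z = \frac{524904}{179656 - 206856} = \frac{524904}{-27200} = 524904 \left(- \frac{1}{27200}\right) = - \frac{65613}{3400} \approx -19.298$)
$\frac{Z}{R} = - \frac{65613}{3400 \left(-75362009938\right)} = \left(- \frac{65613}{3400}\right) \left(- \frac{1}{75362009938}\right) = \frac{65613}{256230833789200}$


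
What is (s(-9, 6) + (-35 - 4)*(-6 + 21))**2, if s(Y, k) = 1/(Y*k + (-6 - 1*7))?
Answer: 1536326416/4489 ≈ 3.4224e+5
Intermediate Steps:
s(Y, k) = 1/(-13 + Y*k) (s(Y, k) = 1/(Y*k + (-6 - 7)) = 1/(Y*k - 13) = 1/(-13 + Y*k))
(s(-9, 6) + (-35 - 4)*(-6 + 21))**2 = (1/(-13 - 9*6) + (-35 - 4)*(-6 + 21))**2 = (1/(-13 - 54) - 39*15)**2 = (1/(-67) - 585)**2 = (-1/67 - 585)**2 = (-39196/67)**2 = 1536326416/4489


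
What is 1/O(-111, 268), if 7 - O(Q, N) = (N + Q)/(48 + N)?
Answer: 316/2055 ≈ 0.15377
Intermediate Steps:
O(Q, N) = 7 - (N + Q)/(48 + N)
1/O(-111, 268) = 1/((336 - 1*(-111) + 6*268)/(48 + 268)) = 1/((336 + 111 + 1608)/316) = 1/((1/316)*2055) = 1/(2055/316) = 316/2055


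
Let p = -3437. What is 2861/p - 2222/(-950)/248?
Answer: -333207293/404878600 ≈ -0.82298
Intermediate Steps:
2861/p - 2222/(-950)/248 = 2861/(-3437) - 2222/(-950)/248 = 2861*(-1/3437) - 2222*(-1/950)*(1/248) = -2861/3437 + (1111/475)*(1/248) = -2861/3437 + 1111/117800 = -333207293/404878600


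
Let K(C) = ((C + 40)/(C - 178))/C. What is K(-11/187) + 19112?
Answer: 57863567/3027 ≈ 19116.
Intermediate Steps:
K(C) = (40 + C)/(C*(-178 + C)) (K(C) = ((40 + C)/(-178 + C))/C = (40 + C)/(C*(-178 + C)))
K(-11/187) + 19112 = (40 - 11/187)/(((-11/187))*(-178 - 11/187)) + 19112 = (40 - 11*1/187)/(((-11*1/187))*(-178 - 11*1/187)) + 19112 = (40 - 1/17)/((-1/17)*(-178 - 1/17)) + 19112 = -17*679/17/(-3027/17) + 19112 = -17*(-17/3027)*679/17 + 19112 = 11543/3027 + 19112 = 57863567/3027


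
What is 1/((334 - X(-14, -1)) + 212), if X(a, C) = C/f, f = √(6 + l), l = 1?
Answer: 3822/2086811 - √7/2086811 ≈ 0.0018302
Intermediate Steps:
f = √7 (f = √(6 + 1) = √7 ≈ 2.6458)
X(a, C) = C*√7/7 (X(a, C) = C/(√7) = C*(√7/7) = C*√7/7)
1/((334 - X(-14, -1)) + 212) = 1/((334 - (-1)*√7/7) + 212) = 1/((334 + √7/7) + 212) = 1/(546 + √7/7)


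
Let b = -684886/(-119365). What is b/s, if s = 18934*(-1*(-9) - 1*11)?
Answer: -342443/2260056910 ≈ -0.00015152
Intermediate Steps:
b = 684886/119365 (b = -684886*(-1/119365) = 684886/119365 ≈ 5.7377)
s = -37868 (s = 18934*(9 - 11) = 18934*(-2) = -37868)
b/s = (684886/119365)/(-37868) = (684886/119365)*(-1/37868) = -342443/2260056910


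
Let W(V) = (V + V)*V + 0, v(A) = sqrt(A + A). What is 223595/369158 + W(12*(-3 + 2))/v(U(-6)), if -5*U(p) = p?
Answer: 223595/369158 + 48*sqrt(15) ≈ 186.51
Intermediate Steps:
U(p) = -p/5
v(A) = sqrt(2)*sqrt(A) (v(A) = sqrt(2*A) = sqrt(2)*sqrt(A))
W(V) = 2*V**2 (W(V) = (2*V)*V + 0 = 2*V**2 + 0 = 2*V**2)
223595/369158 + W(12*(-3 + 2))/v(U(-6)) = 223595/369158 + (2*(12*(-3 + 2))**2)/((sqrt(2)*sqrt(-1/5*(-6)))) = 223595*(1/369158) + (2*(12*(-1))**2)/((sqrt(2)*sqrt(6/5))) = 223595/369158 + (2*(-12)**2)/((sqrt(2)*(sqrt(30)/5))) = 223595/369158 + (2*144)/((2*sqrt(15)/5)) = 223595/369158 + 288*(sqrt(15)/6) = 223595/369158 + 48*sqrt(15)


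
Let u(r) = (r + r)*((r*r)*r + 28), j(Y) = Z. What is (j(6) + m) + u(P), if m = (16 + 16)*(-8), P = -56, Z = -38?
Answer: 19665562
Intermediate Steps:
j(Y) = -38
u(r) = 2*r*(28 + r³) (u(r) = (2*r)*(r²*r + 28) = (2*r)*(r³ + 28) = (2*r)*(28 + r³) = 2*r*(28 + r³))
m = -256 (m = 32*(-8) = -256)
(j(6) + m) + u(P) = (-38 - 256) + 2*(-56)*(28 + (-56)³) = -294 + 2*(-56)*(28 - 175616) = -294 + 2*(-56)*(-175588) = -294 + 19665856 = 19665562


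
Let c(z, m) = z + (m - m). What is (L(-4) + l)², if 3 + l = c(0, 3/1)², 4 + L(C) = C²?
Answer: 81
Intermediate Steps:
c(z, m) = z (c(z, m) = z + 0 = z)
L(C) = -4 + C²
l = -3 (l = -3 + 0² = -3 + 0 = -3)
(L(-4) + l)² = ((-4 + (-4)²) - 3)² = ((-4 + 16) - 3)² = (12 - 3)² = 9² = 81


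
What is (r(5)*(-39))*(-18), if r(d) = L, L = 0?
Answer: 0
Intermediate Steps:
r(d) = 0
(r(5)*(-39))*(-18) = (0*(-39))*(-18) = 0*(-18) = 0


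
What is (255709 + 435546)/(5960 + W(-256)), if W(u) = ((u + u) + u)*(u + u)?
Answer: 691255/399176 ≈ 1.7317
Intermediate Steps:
W(u) = 6*u² (W(u) = (2*u + u)*(2*u) = (3*u)*(2*u) = 6*u²)
(255709 + 435546)/(5960 + W(-256)) = (255709 + 435546)/(5960 + 6*(-256)²) = 691255/(5960 + 6*65536) = 691255/(5960 + 393216) = 691255/399176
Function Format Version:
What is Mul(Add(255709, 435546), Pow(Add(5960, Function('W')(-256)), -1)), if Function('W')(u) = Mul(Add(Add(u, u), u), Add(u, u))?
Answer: Rational(691255, 399176) ≈ 1.7317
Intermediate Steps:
Function('W')(u) = Mul(6, Pow(u, 2)) (Function('W')(u) = Mul(Add(Mul(2, u), u), Mul(2, u)) = Mul(Mul(3, u), Mul(2, u)) = Mul(6, Pow(u, 2)))
Mul(Add(255709, 435546), Pow(Add(5960, Function('W')(-256)), -1)) = Mul(Add(255709, 435546), Pow(Add(5960, Mul(6, Pow(-256, 2))), -1)) = Mul(691255, Pow(Add(5960, Mul(6, 65536)), -1)) = Mul(691255, Pow(Add(5960, 393216), -1)) = Mul(691255, Pow(399176, -1)) = Mul(691255, Rational(1, 399176)) = Rational(691255, 399176)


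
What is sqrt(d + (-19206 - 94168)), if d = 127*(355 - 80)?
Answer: 7*I*sqrt(1601) ≈ 280.09*I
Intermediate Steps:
d = 34925 (d = 127*275 = 34925)
sqrt(d + (-19206 - 94168)) = sqrt(34925 + (-19206 - 94168)) = sqrt(34925 - 113374) = sqrt(-78449) = 7*I*sqrt(1601)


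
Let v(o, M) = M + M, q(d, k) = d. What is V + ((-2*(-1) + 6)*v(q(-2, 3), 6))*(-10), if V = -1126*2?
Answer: -3212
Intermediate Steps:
v(o, M) = 2*M
V = -2252
V + ((-2*(-1) + 6)*v(q(-2, 3), 6))*(-10) = -2252 + ((-2*(-1) + 6)*(2*6))*(-10) = -2252 + ((2 + 6)*12)*(-10) = -2252 + (8*12)*(-10) = -2252 + 96*(-10) = -2252 - 960 = -3212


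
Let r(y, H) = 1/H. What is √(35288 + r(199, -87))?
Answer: √267094785/87 ≈ 187.85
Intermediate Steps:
√(35288 + r(199, -87)) = √(35288 + 1/(-87)) = √(35288 - 1/87) = √(3070055/87) = √267094785/87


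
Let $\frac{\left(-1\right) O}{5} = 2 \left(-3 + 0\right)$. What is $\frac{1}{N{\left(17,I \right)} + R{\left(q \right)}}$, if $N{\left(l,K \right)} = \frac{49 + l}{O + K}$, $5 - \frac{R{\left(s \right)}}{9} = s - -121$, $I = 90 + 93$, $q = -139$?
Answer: $\frac{71}{14719} \approx 0.0048237$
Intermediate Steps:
$I = 183$
$O = 30$ ($O = - 5 \cdot 2 \left(-3 + 0\right) = - 5 \cdot 2 \left(-3\right) = \left(-5\right) \left(-6\right) = 30$)
$R{\left(s \right)} = -1044 - 9 s$ ($R{\left(s \right)} = 45 - 9 \left(s - -121\right) = 45 - 9 \left(s + 121\right) = 45 - 9 \left(121 + s\right) = 45 - \left(1089 + 9 s\right) = -1044 - 9 s$)
$N{\left(l,K \right)} = \frac{49 + l}{30 + K}$
$\frac{1}{N{\left(17,I \right)} + R{\left(q \right)}} = \frac{1}{\frac{49 + 17}{30 + 183} - -207} = \frac{1}{\frac{1}{213} \cdot 66 + \left(-1044 + 1251\right)} = \frac{1}{\frac{1}{213} \cdot 66 + 207} = \frac{1}{\frac{22}{71} + 207} = \frac{1}{\frac{14719}{71}} = \frac{71}{14719}$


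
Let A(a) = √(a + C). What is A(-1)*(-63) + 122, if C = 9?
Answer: 122 - 126*√2 ≈ -56.191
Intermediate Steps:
A(a) = √(9 + a) (A(a) = √(a + 9) = √(9 + a))
A(-1)*(-63) + 122 = √(9 - 1)*(-63) + 122 = √8*(-63) + 122 = (2*√2)*(-63) + 122 = -126*√2 + 122 = 122 - 126*√2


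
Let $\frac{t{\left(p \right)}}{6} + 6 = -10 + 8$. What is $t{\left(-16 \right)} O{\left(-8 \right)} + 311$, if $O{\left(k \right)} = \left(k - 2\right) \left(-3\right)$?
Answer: $-1129$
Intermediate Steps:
$O{\left(k \right)} = 6 - 3 k$ ($O{\left(k \right)} = \left(-2 + k\right) \left(-3\right) = 6 - 3 k$)
$t{\left(p \right)} = -48$ ($t{\left(p \right)} = -36 + 6 \left(-10 + 8\right) = -36 + 6 \left(-2\right) = -36 - 12 = -48$)
$t{\left(-16 \right)} O{\left(-8 \right)} + 311 = - 48 \left(6 - -24\right) + 311 = - 48 \left(6 + 24\right) + 311 = \left(-48\right) 30 + 311 = -1440 + 311 = -1129$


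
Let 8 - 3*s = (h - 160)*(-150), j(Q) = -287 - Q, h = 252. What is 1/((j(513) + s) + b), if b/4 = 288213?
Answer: 3/3469964 ≈ 8.6456e-7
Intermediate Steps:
b = 1152852 (b = 4*288213 = 1152852)
s = 13808/3 (s = 8/3 - (252 - 160)*(-150)/3 = 8/3 - 92*(-150)/3 = 8/3 - 1/3*(-13800) = 8/3 + 4600 = 13808/3 ≈ 4602.7)
1/((j(513) + s) + b) = 1/(((-287 - 1*513) + 13808/3) + 1152852) = 1/(((-287 - 513) + 13808/3) + 1152852) = 1/((-800 + 13808/3) + 1152852) = 1/(11408/3 + 1152852) = 1/(3469964/3) = 3/3469964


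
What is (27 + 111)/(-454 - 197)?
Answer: -46/217 ≈ -0.21198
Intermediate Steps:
(27 + 111)/(-454 - 197) = 138/(-651) = 138*(-1/651) = -46/217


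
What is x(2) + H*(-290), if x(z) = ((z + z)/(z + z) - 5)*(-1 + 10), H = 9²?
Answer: -23526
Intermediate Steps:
H = 81
x(z) = -36 (x(z) = ((2*z)/((2*z)) - 5)*9 = ((2*z)*(1/(2*z)) - 5)*9 = (1 - 5)*9 = -4*9 = -36)
x(2) + H*(-290) = -36 + 81*(-290) = -36 - 23490 = -23526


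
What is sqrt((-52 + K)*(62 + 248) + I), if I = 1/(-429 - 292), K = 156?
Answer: sqrt(16759673119)/721 ≈ 179.55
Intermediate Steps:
I = -1/721 (I = 1/(-721) = -1/721 ≈ -0.0013870)
sqrt((-52 + K)*(62 + 248) + I) = sqrt((-52 + 156)*(62 + 248) - 1/721) = sqrt(104*310 - 1/721) = sqrt(32240 - 1/721) = sqrt(23245039/721) = sqrt(16759673119)/721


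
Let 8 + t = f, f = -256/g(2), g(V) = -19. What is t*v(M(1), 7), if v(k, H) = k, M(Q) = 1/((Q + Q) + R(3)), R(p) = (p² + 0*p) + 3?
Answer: 52/133 ≈ 0.39098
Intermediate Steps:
R(p) = 3 + p² (R(p) = (p² + 0) + 3 = p² + 3 = 3 + p²)
M(Q) = 1/(12 + 2*Q) (M(Q) = 1/((Q + Q) + (3 + 3²)) = 1/(2*Q + (3 + 9)) = 1/(2*Q + 12) = 1/(12 + 2*Q))
f = 256/19 (f = -256/(-19) = -256*(-1/19) = 256/19 ≈ 13.474)
t = 104/19 (t = -8 + 256/19 = 104/19 ≈ 5.4737)
t*v(M(1), 7) = 104*(1/(2*(6 + 1)))/19 = 104*((½)/7)/19 = 104*((½)*(⅐))/19 = (104/19)*(1/14) = 52/133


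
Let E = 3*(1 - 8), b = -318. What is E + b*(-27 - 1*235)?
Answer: 83295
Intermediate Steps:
E = -21 (E = 3*(-7) = -21)
E + b*(-27 - 1*235) = -21 - 318*(-27 - 1*235) = -21 - 318*(-27 - 235) = -21 - 318*(-262) = -21 + 83316 = 83295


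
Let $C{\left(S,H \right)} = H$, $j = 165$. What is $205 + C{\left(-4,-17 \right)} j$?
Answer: $-2600$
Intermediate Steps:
$205 + C{\left(-4,-17 \right)} j = 205 - 2805 = -2600$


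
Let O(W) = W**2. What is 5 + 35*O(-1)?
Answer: 40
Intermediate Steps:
5 + 35*O(-1) = 5 + 35*(-1)**2 = 5 + 35*1 = 5 + 35 = 40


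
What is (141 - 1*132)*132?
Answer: 1188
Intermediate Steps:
(141 - 1*132)*132 = (141 - 132)*132 = 9*132 = 1188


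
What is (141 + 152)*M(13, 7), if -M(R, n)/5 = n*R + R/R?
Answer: -134780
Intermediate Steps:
M(R, n) = -5 - 5*R*n (M(R, n) = -5*(n*R + R/R) = -5*(R*n + 1) = -5*(1 + R*n) = -5 - 5*R*n)
(141 + 152)*M(13, 7) = (141 + 152)*(-5 - 5*13*7) = 293*(-5 - 455) = 293*(-460) = -134780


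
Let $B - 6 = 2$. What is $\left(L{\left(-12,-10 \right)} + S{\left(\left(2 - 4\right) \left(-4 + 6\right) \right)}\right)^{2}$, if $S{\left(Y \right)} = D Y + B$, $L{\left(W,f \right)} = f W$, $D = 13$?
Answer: $5776$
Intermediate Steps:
$B = 8$ ($B = 6 + 2 = 8$)
$L{\left(W,f \right)} = W f$
$S{\left(Y \right)} = 8 + 13 Y$ ($S{\left(Y \right)} = 13 Y + 8 = 8 + 13 Y$)
$\left(L{\left(-12,-10 \right)} + S{\left(\left(2 - 4\right) \left(-4 + 6\right) \right)}\right)^{2} = \left(\left(-12\right) \left(-10\right) + \left(8 + 13 \left(2 - 4\right) \left(-4 + 6\right)\right)\right)^{2} = \left(120 + \left(8 + 13 \left(\left(-2\right) 2\right)\right)\right)^{2} = \left(120 + \left(8 + 13 \left(-4\right)\right)\right)^{2} = \left(120 + \left(8 - 52\right)\right)^{2} = \left(120 - 44\right)^{2} = 76^{2} = 5776$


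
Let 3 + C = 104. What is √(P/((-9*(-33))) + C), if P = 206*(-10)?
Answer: √921921/99 ≈ 9.6987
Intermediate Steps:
P = -2060
C = 101 (C = -3 + 104 = 101)
√(P/((-9*(-33))) + C) = √(-2060/((-9*(-33))) + 101) = √(-2060/297 + 101) = √(27937/297) = √921921/99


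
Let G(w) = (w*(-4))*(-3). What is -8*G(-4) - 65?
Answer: 319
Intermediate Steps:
G(w) = 12*w (G(w) = -4*w*(-3) = 12*w)
-8*G(-4) - 65 = -96*(-4) - 65 = -8*(-48) - 65 = 384 - 65 = 319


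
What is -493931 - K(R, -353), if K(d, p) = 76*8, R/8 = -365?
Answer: -494539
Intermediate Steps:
R = -2920 (R = 8*(-365) = -2920)
K(d, p) = 608
-493931 - K(R, -353) = -493931 - 1*608 = -493931 - 608 = -494539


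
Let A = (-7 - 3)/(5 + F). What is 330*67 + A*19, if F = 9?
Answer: 154675/7 ≈ 22096.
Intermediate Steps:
A = -5/7 (A = (-7 - 3)/(5 + 9) = -10/14 = -10*1/14 = -5/7 ≈ -0.71429)
330*67 + A*19 = 330*67 - 5/7*19 = 22110 - 95/7 = 154675/7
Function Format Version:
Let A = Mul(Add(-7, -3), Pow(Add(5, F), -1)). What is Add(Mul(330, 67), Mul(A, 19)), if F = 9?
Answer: Rational(154675, 7) ≈ 22096.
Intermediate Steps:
A = Rational(-5, 7) (A = Mul(Add(-7, -3), Pow(Add(5, 9), -1)) = Mul(-10, Pow(14, -1)) = Mul(-10, Rational(1, 14)) = Rational(-5, 7) ≈ -0.71429)
Add(Mul(330, 67), Mul(A, 19)) = Add(Mul(330, 67), Mul(Rational(-5, 7), 19)) = Add(22110, Rational(-95, 7)) = Rational(154675, 7)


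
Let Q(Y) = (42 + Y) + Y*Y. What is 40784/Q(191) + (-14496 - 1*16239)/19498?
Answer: -166599179/357924786 ≈ -0.46546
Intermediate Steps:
Q(Y) = 42 + Y + Y**2 (Q(Y) = (42 + Y) + Y**2 = 42 + Y + Y**2)
40784/Q(191) + (-14496 - 1*16239)/19498 = 40784/(42 + 191 + 191**2) + (-14496 - 1*16239)/19498 = 40784/(42 + 191 + 36481) + (-14496 - 16239)*(1/19498) = 40784/36714 - 30735*1/19498 = 40784*(1/36714) - 30735/19498 = 20392/18357 - 30735/19498 = -166599179/357924786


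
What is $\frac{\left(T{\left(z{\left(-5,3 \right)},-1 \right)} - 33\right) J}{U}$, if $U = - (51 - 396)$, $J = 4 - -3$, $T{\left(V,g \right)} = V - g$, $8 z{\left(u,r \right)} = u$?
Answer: $- \frac{609}{920} \approx -0.66196$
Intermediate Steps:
$z{\left(u,r \right)} = \frac{u}{8}$
$J = 7$ ($J = 4 + 3 = 7$)
$U = 345$ ($U = - (51 - 396) = \left(-1\right) \left(-345\right) = 345$)
$\frac{\left(T{\left(z{\left(-5,3 \right)},-1 \right)} - 33\right) J}{U} = \frac{\left(\left(\frac{1}{8} \left(-5\right) - -1\right) - 33\right) 7}{345} = \left(\left(- \frac{5}{8} + 1\right) - 33\right) 7 \cdot \frac{1}{345} = \left(\frac{3}{8} - 33\right) 7 \cdot \frac{1}{345} = \left(- \frac{261}{8}\right) 7 \cdot \frac{1}{345} = \left(- \frac{1827}{8}\right) \frac{1}{345} = - \frac{609}{920}$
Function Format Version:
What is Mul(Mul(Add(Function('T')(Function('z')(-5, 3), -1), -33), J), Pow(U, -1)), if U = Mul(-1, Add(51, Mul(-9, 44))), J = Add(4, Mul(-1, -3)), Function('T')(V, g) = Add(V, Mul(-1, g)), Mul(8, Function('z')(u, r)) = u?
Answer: Rational(-609, 920) ≈ -0.66196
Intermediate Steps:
Function('z')(u, r) = Mul(Rational(1, 8), u)
J = 7 (J = Add(4, 3) = 7)
U = 345 (U = Mul(-1, Add(51, -396)) = Mul(-1, -345) = 345)
Mul(Mul(Add(Function('T')(Function('z')(-5, 3), -1), -33), J), Pow(U, -1)) = Mul(Mul(Add(Add(Mul(Rational(1, 8), -5), Mul(-1, -1)), -33), 7), Pow(345, -1)) = Mul(Mul(Add(Add(Rational(-5, 8), 1), -33), 7), Rational(1, 345)) = Mul(Mul(Add(Rational(3, 8), -33), 7), Rational(1, 345)) = Mul(Mul(Rational(-261, 8), 7), Rational(1, 345)) = Mul(Rational(-1827, 8), Rational(1, 345)) = Rational(-609, 920)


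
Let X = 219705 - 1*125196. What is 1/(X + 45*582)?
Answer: 1/120699 ≈ 8.2851e-6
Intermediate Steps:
X = 94509 (X = 219705 - 125196 = 94509)
1/(X + 45*582) = 1/(94509 + 45*582) = 1/(94509 + 26190) = 1/120699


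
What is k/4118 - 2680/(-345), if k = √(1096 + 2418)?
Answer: 536/69 + √3514/4118 ≈ 7.7825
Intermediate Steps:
k = √3514 ≈ 59.279
k/4118 - 2680/(-345) = √3514/4118 - 2680/(-345) = √3514*(1/4118) - 2680*(-1/345) = √3514/4118 + 536/69 = 536/69 + √3514/4118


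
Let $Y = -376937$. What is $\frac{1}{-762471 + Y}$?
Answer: $- \frac{1}{1139408} \approx -8.7765 \cdot 10^{-7}$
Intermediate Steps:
$\frac{1}{-762471 + Y} = \frac{1}{-762471 - 376937} = \frac{1}{-1139408} = - \frac{1}{1139408}$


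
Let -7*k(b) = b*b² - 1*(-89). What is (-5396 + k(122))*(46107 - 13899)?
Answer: -59704259472/7 ≈ -8.5292e+9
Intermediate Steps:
k(b) = -89/7 - b³/7 (k(b) = -(b*b² - 1*(-89))/7 = -(b³ + 89)/7 = -(89 + b³)/7 = -89/7 - b³/7)
(-5396 + k(122))*(46107 - 13899) = (-5396 + (-89/7 - ⅐*122³))*(46107 - 13899) = (-5396 + (-89/7 - ⅐*1815848))*32208 = (-5396 + (-89/7 - 1815848/7))*32208 = (-5396 - 1815937/7)*32208 = -1853709/7*32208 = -59704259472/7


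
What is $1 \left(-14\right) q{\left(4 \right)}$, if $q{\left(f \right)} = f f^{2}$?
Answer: $-896$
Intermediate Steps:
$q{\left(f \right)} = f^{3}$
$1 \left(-14\right) q{\left(4 \right)} = 1 \left(-14\right) 4^{3} = \left(-14\right) 64 = -896$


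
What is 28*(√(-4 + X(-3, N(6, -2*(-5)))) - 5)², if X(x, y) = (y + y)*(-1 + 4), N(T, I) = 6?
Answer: 1596 - 1120*√2 ≈ 12.081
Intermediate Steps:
X(x, y) = 6*y (X(x, y) = (2*y)*3 = 6*y)
28*(√(-4 + X(-3, N(6, -2*(-5)))) - 5)² = 28*(√(-4 + 6*6) - 5)² = 28*(√(-4 + 36) - 5)² = 28*(√32 - 5)² = 28*(4*√2 - 5)² = 28*(-5 + 4*√2)²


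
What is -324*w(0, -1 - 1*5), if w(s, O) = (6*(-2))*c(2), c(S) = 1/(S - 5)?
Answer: -1296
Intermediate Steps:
c(S) = 1/(-5 + S)
w(s, O) = 4 (w(s, O) = (6*(-2))/(-5 + 2) = -12/(-3) = -12*(-⅓) = 4)
-324*w(0, -1 - 1*5) = -324*4 = -1296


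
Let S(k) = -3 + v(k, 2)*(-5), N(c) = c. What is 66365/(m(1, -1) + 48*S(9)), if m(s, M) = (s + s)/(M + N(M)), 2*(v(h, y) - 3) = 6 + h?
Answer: -1021/41 ≈ -24.902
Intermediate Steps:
v(h, y) = 6 + h/2 (v(h, y) = 3 + (6 + h)/2 = 3 + (3 + h/2) = 6 + h/2)
m(s, M) = s/M (m(s, M) = (s + s)/(M + M) = (2*s)/((2*M)) = (2*s)*(1/(2*M)) = s/M)
S(k) = -33 - 5*k/2 (S(k) = -3 + (6 + k/2)*(-5) = -3 + (-30 - 5*k/2) = -33 - 5*k/2)
66365/(m(1, -1) + 48*S(9)) = 66365/(1/(-1) + 48*(-33 - 5/2*9)) = 66365/(1*(-1) + 48*(-33 - 45/2)) = 66365/(-1 + 48*(-111/2)) = 66365/(-1 - 2664) = 66365/(-2665) = 66365*(-1/2665) = -1021/41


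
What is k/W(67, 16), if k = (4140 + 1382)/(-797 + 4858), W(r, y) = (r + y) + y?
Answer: 502/36549 ≈ 0.013735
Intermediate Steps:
W(r, y) = r + 2*y
k = 5522/4061 ≈ 1.3598
k/W(67, 16) = 5522/(4061*(67 + 2*16)) = 5522/(4061*(67 + 32)) = (5522/4061)/99 = (5522/4061)*(1/99) = 502/36549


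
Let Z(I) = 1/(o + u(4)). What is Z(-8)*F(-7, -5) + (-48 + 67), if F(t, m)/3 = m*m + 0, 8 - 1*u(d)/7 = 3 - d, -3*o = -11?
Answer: 161/8 ≈ 20.125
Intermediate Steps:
o = 11/3 (o = -⅓*(-11) = 11/3 ≈ 3.6667)
u(d) = 35 + 7*d (u(d) = 56 - 7*(3 - d) = 56 + (-21 + 7*d) = 35 + 7*d)
F(t, m) = 3*m² (F(t, m) = 3*(m*m + 0) = 3*(m² + 0) = 3*m²)
Z(I) = 3/200 (Z(I) = 1/(11/3 + (35 + 7*4)) = 1/(11/3 + (35 + 28)) = 1/(11/3 + 63) = 1/(200/3) = 3/200)
Z(-8)*F(-7, -5) + (-48 + 67) = 3*(3*(-5)²)/200 + (-48 + 67) = 3*(3*25)/200 + 19 = (3/200)*75 + 19 = 9/8 + 19 = 161/8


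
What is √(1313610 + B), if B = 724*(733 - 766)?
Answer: 3*√143302 ≈ 1135.7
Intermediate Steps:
B = -23892 (B = 724*(-33) = -23892)
√(1313610 + B) = √(1313610 - 23892) = √1289718 = 3*√143302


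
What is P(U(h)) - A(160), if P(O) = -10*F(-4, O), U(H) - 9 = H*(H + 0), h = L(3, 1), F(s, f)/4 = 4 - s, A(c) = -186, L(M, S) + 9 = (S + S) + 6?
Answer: -134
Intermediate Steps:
L(M, S) = -3 + 2*S (L(M, S) = -9 + ((S + S) + 6) = -9 + (2*S + 6) = -9 + (6 + 2*S) = -3 + 2*S)
F(s, f) = 16 - 4*s (F(s, f) = 4*(4 - s) = 16 - 4*s)
h = -1 (h = -3 + 2*1 = -3 + 2 = -1)
U(H) = 9 + H**2 (U(H) = 9 + H*(H + 0) = 9 + H*H = 9 + H**2)
P(O) = -320 (P(O) = -10*(16 - 4*(-4)) = -10*(16 + 16) = -10*32 = -320)
P(U(h)) - A(160) = -320 - 1*(-186) = -320 + 186 = -134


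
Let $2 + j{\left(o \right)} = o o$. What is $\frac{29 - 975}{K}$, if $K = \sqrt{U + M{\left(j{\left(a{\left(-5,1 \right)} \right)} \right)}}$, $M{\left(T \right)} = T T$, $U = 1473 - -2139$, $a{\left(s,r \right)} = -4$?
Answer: $- \frac{473 \sqrt{238}}{476} \approx -15.33$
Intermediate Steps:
$j{\left(o \right)} = -2 + o^{2}$ ($j{\left(o \right)} = -2 + o o = -2 + o^{2}$)
$U = 3612$ ($U = 1473 + 2139 = 3612$)
$M{\left(T \right)} = T^{2}$
$K = 4 \sqrt{238}$ ($K = \sqrt{3612 + \left(-2 + \left(-4\right)^{2}\right)^{2}} = \sqrt{3612 + \left(-2 + 16\right)^{2}} = \sqrt{3612 + 14^{2}} = \sqrt{3612 + 196} = \sqrt{3808} = 4 \sqrt{238} \approx 61.709$)
$\frac{29 - 975}{K} = \frac{29 - 975}{4 \sqrt{238}} = \left(29 - 975\right) \frac{\sqrt{238}}{952} = - 946 \frac{\sqrt{238}}{952} = - \frac{473 \sqrt{238}}{476}$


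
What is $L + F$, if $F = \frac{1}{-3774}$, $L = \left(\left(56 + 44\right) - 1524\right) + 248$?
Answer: $- \frac{4438225}{3774} \approx -1176.0$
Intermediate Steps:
$L = -1176$ ($L = \left(100 - 1524\right) + 248 = -1424 + 248 = -1176$)
$F = - \frac{1}{3774} \approx -0.00026497$
$L + F = -1176 - \frac{1}{3774} = - \frac{4438225}{3774}$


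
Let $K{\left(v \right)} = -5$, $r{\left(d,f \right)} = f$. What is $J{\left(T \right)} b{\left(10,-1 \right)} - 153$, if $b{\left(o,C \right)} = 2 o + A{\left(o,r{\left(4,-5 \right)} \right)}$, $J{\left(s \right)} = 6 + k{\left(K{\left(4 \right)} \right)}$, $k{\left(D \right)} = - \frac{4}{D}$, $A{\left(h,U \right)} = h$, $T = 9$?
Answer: $51$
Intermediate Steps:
$J{\left(s \right)} = \frac{34}{5}$ ($J{\left(s \right)} = 6 - \frac{4}{-5} = 6 - - \frac{4}{5} = 6 + \frac{4}{5} = \frac{34}{5}$)
$b{\left(o,C \right)} = 3 o$ ($b{\left(o,C \right)} = 2 o + o = 3 o$)
$J{\left(T \right)} b{\left(10,-1 \right)} - 153 = \frac{34 \cdot 3 \cdot 10}{5} - 153 = \frac{34}{5} \cdot 30 - 153 = 204 - 153 = 51$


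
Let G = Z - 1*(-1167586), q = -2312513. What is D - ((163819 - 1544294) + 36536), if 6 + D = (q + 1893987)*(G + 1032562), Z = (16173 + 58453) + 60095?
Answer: -977202039161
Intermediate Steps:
Z = 134721 (Z = 74626 + 60095 = 134721)
G = 1302307 (G = 134721 - 1*(-1167586) = 134721 + 1167586 = 1302307)
D = -977203383100 (D = -6 + (-2312513 + 1893987)*(1302307 + 1032562) = -6 - 418526*2334869 = -6 - 977203383094 = -977203383100)
D - ((163819 - 1544294) + 36536) = -977203383100 - ((163819 - 1544294) + 36536) = -977203383100 - (-1380475 + 36536) = -977203383100 - 1*(-1343939) = -977203383100 + 1343939 = -977202039161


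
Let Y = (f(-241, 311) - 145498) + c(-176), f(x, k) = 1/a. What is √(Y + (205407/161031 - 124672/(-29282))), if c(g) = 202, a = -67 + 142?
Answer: 2*I*√344752018011700327977/97423755 ≈ 381.17*I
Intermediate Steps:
a = 75
f(x, k) = 1/75
Y = -10897199/75 (Y = (1/75 - 145498) + 202 = -10912349/75 + 202 = -10897199/75 ≈ -1.4530e+5)
√(Y + (205407/161031 - 124672/(-29282))) = √(-10897199/75 + (205407/161031 - 124672/(-29282))) = √(-10897199/75 + (205407*(1/161031) - 124672*(-1/29282))) = √(-10897199/75 + (68469/53677 + 62336/14641)) = √(-10897199/75 + 4348464101/785884957) = √(-8563618632727868/58941371775) = 2*I*√344752018011700327977/97423755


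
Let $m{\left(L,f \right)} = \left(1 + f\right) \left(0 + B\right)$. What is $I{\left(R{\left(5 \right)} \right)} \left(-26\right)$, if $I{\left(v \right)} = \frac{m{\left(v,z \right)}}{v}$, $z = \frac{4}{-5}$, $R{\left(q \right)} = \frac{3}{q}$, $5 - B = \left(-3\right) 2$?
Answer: $- \frac{286}{3} \approx -95.333$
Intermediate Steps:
$B = 11$ ($B = 5 - \left(-3\right) 2 = 5 - -6 = 5 + 6 = 11$)
$z = - \frac{4}{5}$ ($z = 4 \left(- \frac{1}{5}\right) = - \frac{4}{5} \approx -0.8$)
$m{\left(L,f \right)} = 11 + 11 f$ ($m{\left(L,f \right)} = \left(1 + f\right) \left(0 + 11\right) = \left(1 + f\right) 11 = 11 + 11 f$)
$I{\left(v \right)} = \frac{11}{5 v}$ ($I{\left(v \right)} = \frac{11 + 11 \left(- \frac{4}{5}\right)}{v} = \frac{11 - \frac{44}{5}}{v} = \frac{11}{5 v}$)
$I{\left(R{\left(5 \right)} \right)} \left(-26\right) = \frac{11}{5 \cdot \frac{3}{5}} \left(-26\right) = \frac{11}{5} \cdot \frac{5}{3} \left(-26\right) = \frac{11}{3} \left(-26\right) = - \frac{286}{3}$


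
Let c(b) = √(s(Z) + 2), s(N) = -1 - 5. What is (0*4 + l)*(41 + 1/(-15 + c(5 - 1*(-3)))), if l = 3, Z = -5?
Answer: 28122/229 - 6*I/229 ≈ 122.8 - 0.026201*I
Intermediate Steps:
s(N) = -6
c(b) = 2*I (c(b) = √(-6 + 2) = √(-4) = 2*I)
(0*4 + l)*(41 + 1/(-15 + c(5 - 1*(-3)))) = (0*4 + 3)*(41 + 1/(-15 + 2*I)) = (0 + 3)*(41 + (-15 - 2*I)/229) = 3*(41 + (-15 - 2*I)/229) = 123 + 3*(-15 - 2*I)/229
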